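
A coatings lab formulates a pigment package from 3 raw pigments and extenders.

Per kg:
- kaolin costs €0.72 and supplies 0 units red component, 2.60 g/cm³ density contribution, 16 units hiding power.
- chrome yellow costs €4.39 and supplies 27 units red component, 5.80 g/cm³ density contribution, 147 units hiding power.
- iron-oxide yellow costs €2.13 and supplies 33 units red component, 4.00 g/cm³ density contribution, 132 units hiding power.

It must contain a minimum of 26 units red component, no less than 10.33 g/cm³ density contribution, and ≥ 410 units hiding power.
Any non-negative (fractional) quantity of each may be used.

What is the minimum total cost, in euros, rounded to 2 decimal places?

This is a linear program. Let x1 = kg of kaolin, x2 = kg of chrome yellow, x3 = kg of iron-oxide yellow.
Minimise 0.72x1 + 4.39x2 + 2.13x3 s.t.:
  27x2 + 33x3 ≥ 26   (red component)
  2.6x1 + 5.8x2 + 4x3 ≥ 10.33   (density contribution)
  16x1 + 147x2 + 132x3 ≥ 410   (hiding power)
  x1, x2, x3 ≥ 0.
The minimum-cost mix takes nothing from kaolin, chrome yellow — only iron-oxide yellow. Binding constraint: hiding power.
That vertex is x3 = 3.106.
Cost = 2.13·3.106 = 6.6158.

€6.62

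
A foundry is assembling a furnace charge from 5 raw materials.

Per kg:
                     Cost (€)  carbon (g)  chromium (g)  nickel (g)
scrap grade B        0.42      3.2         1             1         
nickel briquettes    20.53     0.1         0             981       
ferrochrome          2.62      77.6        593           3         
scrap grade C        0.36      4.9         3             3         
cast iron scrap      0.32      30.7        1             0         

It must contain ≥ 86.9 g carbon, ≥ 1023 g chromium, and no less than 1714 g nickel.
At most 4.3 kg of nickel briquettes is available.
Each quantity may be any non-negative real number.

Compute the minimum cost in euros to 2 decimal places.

Treat it as an LP. Let x1 = kg of scrap grade B, x2 = kg of nickel briquettes, x3 = kg of ferrochrome, x4 = kg of scrap grade C, x5 = kg of cast iron scrap.
min 0.42x1 + 20.53x2 + 2.62x3 + 0.36x4 + 0.32x5 s.t.:
  3.2x1 + 0.1x2 + 77.6x3 + 4.9x4 + 30.7x5 ≥ 86.9   (carbon)
  1x1 + 593x3 + 3x4 + 1x5 ≥ 1023   (chromium)
  1x1 + 981x2 + 3x3 + 3x4 ≥ 1714   (nickel)
  x2 ≤ 4.3
  x1, x2, x3, x4, x5 ≥ 0.
The minimum-cost mix takes nothing from scrap grade B, scrap grade C, cast iron scrap — only nickel briquettes, ferrochrome. Binding constraints: chromium and nickel.
That vertex is x2 = 1.742, x3 = 1.725.
Cost = 20.53·1.742 + 2.62·1.725 = 40.2828.

€40.28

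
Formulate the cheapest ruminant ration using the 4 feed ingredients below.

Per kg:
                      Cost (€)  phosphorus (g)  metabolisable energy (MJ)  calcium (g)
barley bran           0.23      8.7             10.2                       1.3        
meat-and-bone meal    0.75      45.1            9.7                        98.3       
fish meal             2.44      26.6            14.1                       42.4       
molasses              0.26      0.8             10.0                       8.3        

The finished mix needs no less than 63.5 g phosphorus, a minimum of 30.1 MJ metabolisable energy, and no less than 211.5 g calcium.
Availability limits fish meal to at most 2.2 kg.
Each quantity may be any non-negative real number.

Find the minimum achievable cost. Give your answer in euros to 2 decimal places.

€1.81

Let x1 = kg of barley bran, x2 = kg of meat-and-bone meal, x3 = kg of fish meal, x4 = kg of molasses.
Minimise 0.23x1 + 0.75x2 + 2.44x3 + 0.26x4 s.t.:
  8.7x1 + 45.1x2 + 26.6x3 + 0.8x4 ≥ 63.5   (phosphorus)
  10.2x1 + 9.7x2 + 14.1x3 + 10x4 ≥ 30.1   (metabolisable energy)
  1.3x1 + 98.3x2 + 42.4x3 + 8.3x4 ≥ 211.5   (calcium)
  x3 ≤ 2.2
  x1, x2, x3, x4 ≥ 0.
The minimum-cost mix takes nothing from barley bran, fish meal — only meat-and-bone meal, molasses. Binding constraints: metabolisable energy and calcium.
Optimal quantities: meat-and-bone meal = 2.067 kg, molasses = 1.005 kg.
Objective = 0.75·2.067 + 0.26·1.005 = 1.8116.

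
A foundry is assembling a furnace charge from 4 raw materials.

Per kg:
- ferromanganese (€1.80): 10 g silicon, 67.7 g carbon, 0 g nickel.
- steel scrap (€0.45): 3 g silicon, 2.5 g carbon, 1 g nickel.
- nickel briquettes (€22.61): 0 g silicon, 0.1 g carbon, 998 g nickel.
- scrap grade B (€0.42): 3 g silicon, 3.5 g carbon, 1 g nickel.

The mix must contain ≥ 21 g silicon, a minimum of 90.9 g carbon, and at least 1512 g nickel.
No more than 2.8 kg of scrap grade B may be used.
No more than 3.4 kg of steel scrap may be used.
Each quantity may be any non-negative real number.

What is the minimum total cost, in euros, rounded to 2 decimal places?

Treat it as an LP. Let x1 = kg of ferromanganese, x2 = kg of steel scrap, x3 = kg of nickel briquettes, x4 = kg of scrap grade B.
Minimize 1.8x1 + 0.45x2 + 22.61x3 + 0.42x4 s.t.:
  10x1 + 3x2 + 3x4 ≥ 21   (silicon)
  67.7x1 + 2.5x2 + 0.1x3 + 3.5x4 ≥ 90.9   (carbon)
  1x2 + 998x3 + 1x4 ≥ 1512   (nickel)
  x4 ≤ 2.8
  x2 ≤ 3.4
  x1, x2, x3, x4 ≥ 0.
The optimal mix uses every input. There the silicon, carbon, nickel, the scrap grade B cap constraints are tight.
Solving gives x1 = 1.187, x2 = 0.2444, x3 = 1.512, x4 = 2.8.
Hence cost = 1.8·1.187 + 0.45·0.2444 + 22.61·1.512 + 0.42·2.8 = €37.6089.

€37.61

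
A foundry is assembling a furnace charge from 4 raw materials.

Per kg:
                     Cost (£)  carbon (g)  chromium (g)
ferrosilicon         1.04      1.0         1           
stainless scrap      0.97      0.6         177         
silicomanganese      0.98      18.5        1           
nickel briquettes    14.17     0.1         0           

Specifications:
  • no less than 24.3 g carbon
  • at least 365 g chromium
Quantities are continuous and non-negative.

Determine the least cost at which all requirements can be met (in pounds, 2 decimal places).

Let x1 = kg of ferrosilicon, x2 = kg of stainless scrap, x3 = kg of silicomanganese, x4 = kg of nickel briquettes.
Minimise 1.04x1 + 0.97x2 + 0.98x3 + 14.17x4 subject to:
  1x1 + 0.6x2 + 18.5x3 + 0.1x4 ≥ 24.3   (carbon)
  1x1 + 177x2 + 1x3 ≥ 365   (chromium)
  x1, x2, x3, x4 ≥ 0.
The optimal basis is {stainless scrap, silicomanganese}; ferrosilicon, nickel briquettes drop out. There the carbon and chromium constraints are tight.
So stainless scrap = 2.055 kg, silicomanganese = 1.247 kg.
Objective = 0.97·2.055 + 0.98·1.247 = 3.2154.

£3.22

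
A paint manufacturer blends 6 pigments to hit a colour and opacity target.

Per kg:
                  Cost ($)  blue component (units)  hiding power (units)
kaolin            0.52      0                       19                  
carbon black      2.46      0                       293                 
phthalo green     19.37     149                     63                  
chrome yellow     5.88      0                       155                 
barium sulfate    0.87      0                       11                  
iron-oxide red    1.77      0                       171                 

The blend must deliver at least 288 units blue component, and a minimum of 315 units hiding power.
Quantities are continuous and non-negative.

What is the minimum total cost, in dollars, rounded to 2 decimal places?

Set it up as a linear program. Let x1 = kg of kaolin, x2 = kg of carbon black, x3 = kg of phthalo green, x4 = kg of chrome yellow, x5 = kg of barium sulfate, x6 = kg of iron-oxide red.
Minimise 0.52x1 + 2.46x2 + 19.37x3 + 5.88x4 + 0.87x5 + 1.77x6 s.t.:
  149x3 ≥ 288   (blue component)
  19x1 + 293x2 + 63x3 + 155x4 + 11x5 + 171x6 ≥ 315   (hiding power)
  x1, x2, x3, x4, x5, x6 ≥ 0.
At the optimum only carbon black, phthalo green are positive (kaolin, chrome yellow, barium sulfate, iron-oxide red = 0). Binding constraints: blue component and hiding power.
That vertex is x2 = 0.6595, x3 = 1.933.
Objective = 2.46·0.6595 + 19.37·1.933 = 39.0646.

$39.06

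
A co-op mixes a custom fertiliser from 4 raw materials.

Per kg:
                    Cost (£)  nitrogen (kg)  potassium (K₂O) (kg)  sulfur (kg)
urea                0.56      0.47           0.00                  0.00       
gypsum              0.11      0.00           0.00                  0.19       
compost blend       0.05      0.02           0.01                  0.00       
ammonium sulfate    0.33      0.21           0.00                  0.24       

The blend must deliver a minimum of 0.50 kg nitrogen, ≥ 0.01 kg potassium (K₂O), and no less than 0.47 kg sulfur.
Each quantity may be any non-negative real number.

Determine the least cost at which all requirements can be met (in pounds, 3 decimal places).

£0.778

Let x1 = kg of urea, x2 = kg of gypsum, x3 = kg of compost blend, x4 = kg of ammonium sulfate.
min 0.56x1 + 0.11x2 + 0.05x3 + 0.33x4 subject to:
  0.47x1 + 0.02x3 + 0.21x4 ≥ 0.5   (nitrogen)
  0.01x3 ≥ 0.01   (potassium (K₂O))
  0.19x2 + 0.24x4 ≥ 0.47   (sulfur)
  x1, x2, x3, x4 ≥ 0.
The minimum-cost mix takes nothing from gypsum — only urea, compost blend, ammonium sulfate. Binding constraints: nitrogen, potassium (K₂O), sulfur.
So urea = 0.1463 kg, compost blend = 1 kg, ammonium sulfate = 1.958 kg.
Total cost: 0.56·0.1463 + 0.05·1 + 0.33·1.958 = 0.77807.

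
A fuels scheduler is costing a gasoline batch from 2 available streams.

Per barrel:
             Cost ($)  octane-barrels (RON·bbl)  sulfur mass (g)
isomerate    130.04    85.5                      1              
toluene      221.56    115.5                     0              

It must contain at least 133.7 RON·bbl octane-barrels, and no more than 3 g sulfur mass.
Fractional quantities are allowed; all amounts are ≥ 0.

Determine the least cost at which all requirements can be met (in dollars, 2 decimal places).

Set it up as a linear program. Let x1 = barrels of isomerate, x2 = barrels of toluene.
Minimize 130.04x1 + 221.56x2 s.t.:
  85.5x1 + 115.5x2 ≥ 133.7   (octane-barrels)
  1x1 ≤ 3   (sulfur mass)
  x1, x2 ≥ 0.
The cheapest feasible vertex uses only isomerate; toluene is not used. The octane-barrels requirement is met with equality.
That vertex is x1 = 1.56374.
Cost = 130.04·1.56374 = 203.3487.

$203.35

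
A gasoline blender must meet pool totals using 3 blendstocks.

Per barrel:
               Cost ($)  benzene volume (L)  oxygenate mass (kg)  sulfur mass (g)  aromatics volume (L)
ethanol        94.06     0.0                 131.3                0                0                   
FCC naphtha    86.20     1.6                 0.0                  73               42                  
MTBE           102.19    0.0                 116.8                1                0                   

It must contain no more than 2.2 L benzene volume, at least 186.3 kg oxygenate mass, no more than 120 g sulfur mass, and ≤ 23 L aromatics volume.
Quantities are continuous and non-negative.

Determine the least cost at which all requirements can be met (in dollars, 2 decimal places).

$133.46

This is a linear program. Let x1 = barrels of ethanol, x2 = barrels of FCC naphtha, x3 = barrels of MTBE.
Minimize 94.06x1 + 86.2x2 + 102.19x3 s.t.:
  1.6x2 ≤ 2.2   (benzene volume)
  131.3x1 + 116.8x3 ≥ 186.3   (oxygenate mass)
  73x2 + 1x3 ≤ 120   (sulfur mass)
  42x2 ≤ 23   (aromatics volume)
  x1, x2, x3 ≥ 0.
The cheapest feasible vertex uses only ethanol; FCC naphtha, MTBE are not used. The oxygenate mass requirement is met with equality.
Solving gives x1 = 1.4189.
Cost = 94.06·1.4189 = 133.4617.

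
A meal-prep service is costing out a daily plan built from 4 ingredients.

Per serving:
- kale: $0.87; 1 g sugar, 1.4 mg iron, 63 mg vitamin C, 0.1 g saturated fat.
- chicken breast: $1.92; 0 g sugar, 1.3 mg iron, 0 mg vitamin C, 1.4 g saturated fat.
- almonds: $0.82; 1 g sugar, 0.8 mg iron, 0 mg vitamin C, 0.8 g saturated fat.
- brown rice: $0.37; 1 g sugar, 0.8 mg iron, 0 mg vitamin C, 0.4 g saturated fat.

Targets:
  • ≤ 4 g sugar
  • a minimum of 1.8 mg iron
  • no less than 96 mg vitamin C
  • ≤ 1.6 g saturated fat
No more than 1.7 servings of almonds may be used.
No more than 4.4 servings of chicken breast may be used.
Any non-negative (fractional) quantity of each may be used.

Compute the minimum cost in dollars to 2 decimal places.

Let x1 = servings of kale, x2 = servings of chicken breast, x3 = servings of almonds, x4 = servings of brown rice.
Minimize 0.87x1 + 1.92x2 + 0.82x3 + 0.37x4 subject to:
  1x1 + 1x3 + 1x4 ≤ 4   (sugar)
  1.4x1 + 1.3x2 + 0.8x3 + 0.8x4 ≥ 1.8   (iron)
  63x1 ≥ 96   (vitamin C)
  0.1x1 + 1.4x2 + 0.8x3 + 0.4x4 ≤ 1.6   (saturated fat)
  x3 ≤ 1.7
  x2 ≤ 4.4
  x1, x2, x3, x4 ≥ 0.
The minimum-cost mix takes nothing from chicken breast, almonds, brown rice — only kale. Binding constraint: vitamin C.
Optimal quantities: kale = 1.524 servings.
Objective = 0.87·1.524 = 1.3259.

$1.33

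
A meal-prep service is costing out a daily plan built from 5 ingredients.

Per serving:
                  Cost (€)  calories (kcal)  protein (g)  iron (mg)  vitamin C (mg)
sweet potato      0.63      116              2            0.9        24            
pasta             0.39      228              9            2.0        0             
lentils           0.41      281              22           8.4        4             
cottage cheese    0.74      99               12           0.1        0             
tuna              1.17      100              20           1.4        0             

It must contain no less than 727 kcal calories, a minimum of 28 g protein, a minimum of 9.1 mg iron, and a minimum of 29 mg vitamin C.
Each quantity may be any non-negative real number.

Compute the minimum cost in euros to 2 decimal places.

Let x1 = servings of sweet potato, x2 = servings of pasta, x3 = servings of lentils, x4 = servings of cottage cheese, x5 = servings of tuna.
Minimize 0.63x1 + 0.39x2 + 0.41x3 + 0.74x4 + 1.17x5 with:
  116x1 + 228x2 + 281x3 + 99x4 + 100x5 ≥ 727   (calories)
  2x1 + 9x2 + 22x3 + 12x4 + 20x5 ≥ 28   (protein)
  0.9x1 + 2x2 + 8.4x3 + 0.1x4 + 1.4x5 ≥ 9.1   (iron)
  24x1 + 4x3 ≥ 29   (vitamin C)
  x1, x2, x3, x4, x5 ≥ 0.
The cheapest feasible vertex uses only sweet potato, lentils; pasta, cottage cheese, tuna are not used. Binding constraints: calories and vitamin C.
That vertex is x1 = 0.8346, x3 = 2.243.
Hence cost = 0.63·0.8346 + 0.41·2.243 = €1.4454.

€1.45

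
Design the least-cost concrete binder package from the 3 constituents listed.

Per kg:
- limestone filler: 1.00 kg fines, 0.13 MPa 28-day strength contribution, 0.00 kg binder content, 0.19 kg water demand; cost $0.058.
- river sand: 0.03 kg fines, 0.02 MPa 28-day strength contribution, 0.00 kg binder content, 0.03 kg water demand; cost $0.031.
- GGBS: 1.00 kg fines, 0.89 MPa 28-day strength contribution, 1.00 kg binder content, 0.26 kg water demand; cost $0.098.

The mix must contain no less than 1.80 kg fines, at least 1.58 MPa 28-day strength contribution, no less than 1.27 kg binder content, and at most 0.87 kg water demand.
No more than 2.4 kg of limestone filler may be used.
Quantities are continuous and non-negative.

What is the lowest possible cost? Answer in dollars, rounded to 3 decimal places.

$0.175

Let x1 = kg of limestone filler, x2 = kg of river sand, x3 = kg of GGBS.
Minimize 0.058x1 + 0.031x2 + 0.098x3 with:
  1x1 + 0.03x2 + 1x3 ≥ 1.8   (fines)
  0.13x1 + 0.02x2 + 0.89x3 ≥ 1.58   (28-day strength contribution)
  1x3 ≥ 1.27   (binder content)
  0.19x1 + 0.03x2 + 0.26x3 ≤ 0.87   (water demand)
  x1 ≤ 2.4
  x1, x2, x3 ≥ 0.
At the optimum only limestone filler, GGBS are positive (river sand = 0). There the fines and 28-day strength contribution constraints are tight.
Solving gives x1 = 0.02895, x3 = 1.771.
Objective = 0.058·0.02895 + 0.098·1.771 = 0.17524.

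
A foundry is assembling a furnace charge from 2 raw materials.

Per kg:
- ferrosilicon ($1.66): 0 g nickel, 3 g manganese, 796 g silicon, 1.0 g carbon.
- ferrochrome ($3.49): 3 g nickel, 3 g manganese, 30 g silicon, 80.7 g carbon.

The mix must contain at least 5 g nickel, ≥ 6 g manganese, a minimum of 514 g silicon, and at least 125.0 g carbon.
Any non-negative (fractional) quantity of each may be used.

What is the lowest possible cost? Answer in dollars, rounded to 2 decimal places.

$6.78

Set it up as a linear program. Let x1 = kg of ferrosilicon, x2 = kg of ferrochrome.
Minimise 1.66x1 + 3.49x2 s.t.:
  3x2 ≥ 5   (nickel)
  3x1 + 3x2 ≥ 6   (manganese)
  796x1 + 30x2 ≥ 514   (silicon)
  1x1 + 80.7x2 ≥ 125   (carbon)
  x1, x2 ≥ 0.
Both inputs are positive at the optimum. Binding constraints: nickel and silicon.
Solving gives x1 = 0.58291, x2 = 1.6667.
Cost = 1.66·0.58291 + 3.49·1.6667 = 6.7844.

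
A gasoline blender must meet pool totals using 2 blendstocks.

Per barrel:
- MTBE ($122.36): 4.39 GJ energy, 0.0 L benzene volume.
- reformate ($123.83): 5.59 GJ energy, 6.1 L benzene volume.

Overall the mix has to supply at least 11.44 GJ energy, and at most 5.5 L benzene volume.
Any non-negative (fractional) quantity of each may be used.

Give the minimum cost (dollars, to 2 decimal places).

$290.03

Treat it as an LP. Let x1 = barrels of MTBE, x2 = barrels of reformate.
Minimise 122.36x1 + 123.83x2 with:
  4.39x1 + 5.59x2 ≥ 11.44   (energy)
  6.1x2 ≤ 5.5   (benzene volume)
  x1, x2 ≥ 0.
Both inputs are positive at the optimum. The energy and benzene volume requirements are met with equality.
Solving gives x1 = 1.4578, x2 = 0.90164.
Cost = 122.36·1.4578 + 123.83·0.90164 = 290.0265.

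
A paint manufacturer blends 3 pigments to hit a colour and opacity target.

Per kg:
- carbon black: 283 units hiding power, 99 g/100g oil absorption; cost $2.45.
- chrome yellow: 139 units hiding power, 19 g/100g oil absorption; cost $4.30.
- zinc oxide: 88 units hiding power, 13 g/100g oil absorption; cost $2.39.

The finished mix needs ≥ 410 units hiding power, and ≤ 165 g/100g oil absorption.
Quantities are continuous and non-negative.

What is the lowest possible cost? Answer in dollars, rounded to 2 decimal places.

This is a linear program. Let x1 = kg of carbon black, x2 = kg of chrome yellow, x3 = kg of zinc oxide.
min 2.45x1 + 4.3x2 + 2.39x3 subject to:
  283x1 + 139x2 + 88x3 ≥ 410   (hiding power)
  99x1 + 19x2 + 13x3 ≤ 165   (oil absorption)
  x1, x2, x3 ≥ 0.
The minimum-cost mix takes nothing from chrome yellow, zinc oxide — only carbon black. The hiding power requirement is met with equality.
So carbon black = 1.449 kg.
Objective = 2.45·1.449 = 3.5501.

$3.55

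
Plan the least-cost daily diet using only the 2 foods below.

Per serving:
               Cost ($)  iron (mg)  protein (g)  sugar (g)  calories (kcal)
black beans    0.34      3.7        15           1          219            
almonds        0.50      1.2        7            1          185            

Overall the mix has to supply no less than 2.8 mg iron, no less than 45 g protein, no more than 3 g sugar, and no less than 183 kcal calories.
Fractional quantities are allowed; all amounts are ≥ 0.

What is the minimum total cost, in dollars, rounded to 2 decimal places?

$1.02

Let x1 = servings of black beans, x2 = servings of almonds.
Minimise 0.34x1 + 0.5x2 with:
  3.7x1 + 1.2x2 ≥ 2.8   (iron)
  15x1 + 7x2 ≥ 45   (protein)
  1x1 + 1x2 ≤ 3   (sugar)
  219x1 + 185x2 ≥ 183   (calories)
  x1, x2 ≥ 0.
The minimum-cost mix takes nothing from almonds — only black beans. Binding constraints: protein and sugar.
Solving gives x1 = 3.
Cost = 0.34·3 = 1.0200.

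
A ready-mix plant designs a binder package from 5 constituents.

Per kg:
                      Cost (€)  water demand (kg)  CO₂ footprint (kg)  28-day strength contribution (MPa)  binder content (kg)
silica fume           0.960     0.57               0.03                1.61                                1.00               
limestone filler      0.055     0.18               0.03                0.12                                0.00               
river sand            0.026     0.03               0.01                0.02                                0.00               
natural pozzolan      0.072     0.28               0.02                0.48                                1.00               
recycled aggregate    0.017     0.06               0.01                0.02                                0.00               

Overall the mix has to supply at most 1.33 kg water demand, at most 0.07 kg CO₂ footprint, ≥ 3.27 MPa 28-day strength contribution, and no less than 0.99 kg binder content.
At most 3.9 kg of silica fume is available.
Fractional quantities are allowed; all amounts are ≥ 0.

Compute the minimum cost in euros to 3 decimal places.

€1.774

Set it up as a linear program. Let x1 = kg of silica fume, x2 = kg of limestone filler, x3 = kg of river sand, x4 = kg of natural pozzolan, x5 = kg of recycled aggregate.
min 0.96x1 + 0.055x2 + 0.026x3 + 0.072x4 + 0.017x5 s.t.:
  0.57x1 + 0.18x2 + 0.03x3 + 0.28x4 + 0.06x5 ≤ 1.33   (water demand)
  0.03x1 + 0.03x2 + 0.01x3 + 0.02x4 + 0.01x5 ≤ 0.07   (CO₂ footprint)
  1.61x1 + 0.12x2 + 0.02x3 + 0.48x4 + 0.02x5 ≥ 3.27   (28-day strength contribution)
  1x1 + 1x4 ≥ 0.99   (binder content)
  x1 ≤ 3.9
  x1, x2, x3, x4, x5 ≥ 0.
At the optimum only silica fume, natural pozzolan are positive (limestone filler, river sand, recycled aggregate = 0). The CO₂ footprint and 28-day strength contribution requirements are met with equality.
Solving gives x1 = 1.7865, x4 = 0.82022.
Objective = 0.96·1.7865 + 0.072·0.82022 = 1.77410.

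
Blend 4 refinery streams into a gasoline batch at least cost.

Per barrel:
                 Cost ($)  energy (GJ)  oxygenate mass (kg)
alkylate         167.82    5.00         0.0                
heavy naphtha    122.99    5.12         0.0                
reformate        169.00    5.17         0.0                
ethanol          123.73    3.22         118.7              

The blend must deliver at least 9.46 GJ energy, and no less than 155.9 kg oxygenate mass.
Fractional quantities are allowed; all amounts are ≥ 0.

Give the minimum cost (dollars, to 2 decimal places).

$288.16

Let x1 = barrels of alkylate, x2 = barrels of heavy naphtha, x3 = barrels of reformate, x4 = barrels of ethanol.
Minimize 167.82x1 + 122.99x2 + 169x3 + 123.73x4 s.t.:
  5x1 + 5.12x2 + 5.17x3 + 3.22x4 ≥ 9.46   (energy)
  118.7x4 ≥ 155.9   (oxygenate mass)
  x1, x2, x3, x4 ≥ 0.
The minimum-cost mix takes nothing from alkylate, reformate — only heavy naphtha, ethanol. Binding constraints: energy and oxygenate mass.
Solving gives x2 = 1.02165, x4 = 1.3134.
Hence cost = 122.99·1.02165 + 123.73·1.3134 = $288.1597.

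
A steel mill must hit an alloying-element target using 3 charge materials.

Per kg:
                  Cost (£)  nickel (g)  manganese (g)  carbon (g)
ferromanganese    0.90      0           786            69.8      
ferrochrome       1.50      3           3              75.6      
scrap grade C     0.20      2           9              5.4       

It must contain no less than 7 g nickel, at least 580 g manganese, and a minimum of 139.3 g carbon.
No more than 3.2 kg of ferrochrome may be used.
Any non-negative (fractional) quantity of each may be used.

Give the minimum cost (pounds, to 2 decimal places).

Set it up as a linear program. Let x1 = kg of ferromanganese, x2 = kg of ferrochrome, x3 = kg of scrap grade C.
min 0.9x1 + 1.5x2 + 0.2x3 subject to:
  3x2 + 2x3 ≥ 7   (nickel)
  786x1 + 3x2 + 9x3 ≥ 580   (manganese)
  69.8x1 + 75.6x2 + 5.4x3 ≥ 139.3   (carbon)
  x2 ≤ 3.2
  x1, x2, x3 ≥ 0.
At the optimum only ferromanganese, scrap grade C are positive (ferrochrome = 0). There the nickel and carbon constraints are tight.
So ferromanganese = 1.725 kg, scrap grade C = 3.5 kg.
Hence cost = 0.9·1.725 + 0.2·3.5 = £2.2525.

£2.25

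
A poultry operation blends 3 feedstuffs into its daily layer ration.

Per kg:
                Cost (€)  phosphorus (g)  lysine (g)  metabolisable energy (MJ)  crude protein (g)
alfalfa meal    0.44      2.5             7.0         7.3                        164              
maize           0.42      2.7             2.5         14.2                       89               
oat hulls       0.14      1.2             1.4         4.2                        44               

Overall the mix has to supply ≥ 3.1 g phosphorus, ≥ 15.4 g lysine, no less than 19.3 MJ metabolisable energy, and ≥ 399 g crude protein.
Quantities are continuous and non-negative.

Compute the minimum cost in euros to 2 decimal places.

€1.09

Set it up as a linear program. Let x1 = kg of alfalfa meal, x2 = kg of maize, x3 = kg of oat hulls.
Minimise 0.44x1 + 0.42x2 + 0.14x3 s.t.:
  2.5x1 + 2.7x2 + 1.2x3 ≥ 3.1   (phosphorus)
  7x1 + 2.5x2 + 1.4x3 ≥ 15.4   (lysine)
  7.3x1 + 14.2x2 + 4.2x3 ≥ 19.3   (metabolisable energy)
  164x1 + 89x2 + 44x3 ≥ 399   (crude protein)
  x1, x2, x3 ≥ 0.
The minimum-cost mix takes nothing from maize — only alfalfa meal, oat hulls. Binding constraints: metabolisable energy and crude protein.
That vertex is x1 = 2.249, x3 = 0.6869.
Hence cost = 0.44·2.249 + 0.14·0.6869 = €1.0857.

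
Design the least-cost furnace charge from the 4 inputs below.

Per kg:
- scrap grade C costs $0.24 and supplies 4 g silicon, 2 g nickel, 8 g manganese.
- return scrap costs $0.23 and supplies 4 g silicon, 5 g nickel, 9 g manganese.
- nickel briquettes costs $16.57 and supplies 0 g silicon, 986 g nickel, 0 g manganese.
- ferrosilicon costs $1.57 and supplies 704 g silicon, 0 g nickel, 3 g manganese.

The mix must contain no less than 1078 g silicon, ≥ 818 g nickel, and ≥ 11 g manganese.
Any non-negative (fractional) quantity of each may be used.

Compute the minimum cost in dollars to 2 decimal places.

$16.25

Let x1 = kg of scrap grade C, x2 = kg of return scrap, x3 = kg of nickel briquettes, x4 = kg of ferrosilicon.
min 0.24x1 + 0.23x2 + 16.57x3 + 1.57x4 subject to:
  4x1 + 4x2 + 704x4 ≥ 1078   (silicon)
  2x1 + 5x2 + 986x3 ≥ 818   (nickel)
  8x1 + 9x2 + 3x4 ≥ 11   (manganese)
  x1, x2, x3, x4 ≥ 0.
The cheapest feasible vertex uses only return scrap, nickel briquettes, ferrosilicon; scrap grade C is not used. There the silicon, nickel, manganese constraints are tight.
Optimal quantities: return scrap = 0.7132 kg, nickel briquettes = 0.826 kg, ferrosilicon = 1.527 kg.
Cost = 0.23·0.7132 + 16.57·0.826 + 1.57·1.527 = 16.2482.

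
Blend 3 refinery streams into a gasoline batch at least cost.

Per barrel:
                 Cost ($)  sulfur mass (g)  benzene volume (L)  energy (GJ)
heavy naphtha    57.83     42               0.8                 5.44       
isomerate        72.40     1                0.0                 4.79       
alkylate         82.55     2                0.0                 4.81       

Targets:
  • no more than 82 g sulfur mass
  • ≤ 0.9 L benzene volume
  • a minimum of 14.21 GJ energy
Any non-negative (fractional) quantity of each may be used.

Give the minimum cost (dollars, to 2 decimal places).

Treat it as an LP. Let x1 = barrels of heavy naphtha, x2 = barrels of isomerate, x3 = barrels of alkylate.
min 57.83x1 + 72.4x2 + 82.55x3 with:
  42x1 + 1x2 + 2x3 ≤ 82   (sulfur mass)
  0.8x1 ≤ 0.9   (benzene volume)
  5.44x1 + 4.79x2 + 4.81x3 ≥ 14.21   (energy)
  x1, x2, x3 ≥ 0.
The minimum-cost mix takes nothing from alkylate — only heavy naphtha, isomerate. The benzene volume and energy requirements are met with equality.
Solving gives x1 = 1.125, x2 = 1.689.
Cost = 57.83·1.125 + 72.4·1.689 = 187.3424.

$187.34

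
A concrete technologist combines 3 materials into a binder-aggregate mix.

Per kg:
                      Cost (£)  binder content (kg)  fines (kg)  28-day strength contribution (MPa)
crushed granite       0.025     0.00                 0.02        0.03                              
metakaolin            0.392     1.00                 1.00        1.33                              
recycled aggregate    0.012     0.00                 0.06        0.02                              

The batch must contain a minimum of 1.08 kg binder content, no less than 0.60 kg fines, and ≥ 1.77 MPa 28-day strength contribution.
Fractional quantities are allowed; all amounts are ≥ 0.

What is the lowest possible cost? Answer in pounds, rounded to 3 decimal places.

Let x1 = kg of crushed granite, x2 = kg of metakaolin, x3 = kg of recycled aggregate.
Minimise 0.025x1 + 0.392x2 + 0.012x3 with:
  1x2 ≥ 1.08   (binder content)
  0.02x1 + 1x2 + 0.06x3 ≥ 0.6   (fines)
  0.03x1 + 1.33x2 + 0.02x3 ≥ 1.77   (28-day strength contribution)
  x1, x2, x3 ≥ 0.
At the optimum only metakaolin is positive (crushed granite, recycled aggregate = 0). Binding constraint: 28-day strength contribution.
That vertex is x2 = 1.331.
Total cost: 0.392·1.331 = 0.52175.

£0.522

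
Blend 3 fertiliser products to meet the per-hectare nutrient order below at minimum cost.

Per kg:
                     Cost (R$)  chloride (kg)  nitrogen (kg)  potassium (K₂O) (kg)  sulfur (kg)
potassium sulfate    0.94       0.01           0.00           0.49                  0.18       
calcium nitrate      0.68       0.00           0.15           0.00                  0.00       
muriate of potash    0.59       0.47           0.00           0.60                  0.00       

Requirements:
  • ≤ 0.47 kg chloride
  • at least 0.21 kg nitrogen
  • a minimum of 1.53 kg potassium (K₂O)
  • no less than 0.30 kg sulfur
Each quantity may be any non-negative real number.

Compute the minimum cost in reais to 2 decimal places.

R$3.35

Let x1 = kg of potassium sulfate, x2 = kg of calcium nitrate, x3 = kg of muriate of potash.
min 0.94x1 + 0.68x2 + 0.59x3 with:
  0.01x1 + 0.47x3 ≤ 0.47   (chloride)
  0.15x2 ≥ 0.21   (nitrogen)
  0.49x1 + 0.6x3 ≥ 1.53   (potassium (K₂O))
  0.18x1 ≥ 0.3   (sulfur)
  x1, x2, x3 ≥ 0.
All 3 inputs are positive at the optimum. The chloride, nitrogen, potassium (K₂O) requirements are met with equality.
Optimal quantities: potassium sulfate = 1.949 kg, calcium nitrate = 1.4 kg, muriate of potash = 0.9585 kg.
Objective = 0.94·1.949 + 0.68·1.4 + 0.59·0.9585 = 3.3496.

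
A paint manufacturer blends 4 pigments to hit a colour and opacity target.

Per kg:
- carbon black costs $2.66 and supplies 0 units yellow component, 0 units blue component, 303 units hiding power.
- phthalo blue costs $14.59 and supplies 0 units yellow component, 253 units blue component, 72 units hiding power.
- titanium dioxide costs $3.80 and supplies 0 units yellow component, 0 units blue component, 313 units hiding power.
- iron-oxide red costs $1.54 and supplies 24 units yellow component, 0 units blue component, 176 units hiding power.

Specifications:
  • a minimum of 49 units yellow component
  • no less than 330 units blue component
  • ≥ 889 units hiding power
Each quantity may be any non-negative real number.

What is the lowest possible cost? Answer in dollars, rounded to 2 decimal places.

$25.99

This is a linear program. Let x1 = kg of carbon black, x2 = kg of phthalo blue, x3 = kg of titanium dioxide, x4 = kg of iron-oxide red.
min 2.66x1 + 14.59x2 + 3.8x3 + 1.54x4 with:
  24x4 ≥ 49   (yellow component)
  253x2 ≥ 330   (blue component)
  303x1 + 72x2 + 313x3 + 176x4 ≥ 889   (hiding power)
  x1, x2, x3, x4 ≥ 0.
The minimum-cost mix takes nothing from carbon black, titanium dioxide — only phthalo blue, iron-oxide red. There the blue component and hiding power constraints are tight.
That vertex is x2 = 1.3043, x4 = 4.5175.
Cost = 14.59·1.3043 + 1.54·4.5175 = 25.9867.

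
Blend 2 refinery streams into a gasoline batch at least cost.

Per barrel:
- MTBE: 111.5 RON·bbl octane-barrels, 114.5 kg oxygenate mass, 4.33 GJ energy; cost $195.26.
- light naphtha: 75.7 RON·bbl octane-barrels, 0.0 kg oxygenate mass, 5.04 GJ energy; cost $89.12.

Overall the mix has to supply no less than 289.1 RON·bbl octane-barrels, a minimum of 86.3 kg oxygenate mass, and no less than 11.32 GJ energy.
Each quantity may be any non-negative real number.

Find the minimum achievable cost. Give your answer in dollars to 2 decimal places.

Let x1 = barrels of MTBE, x2 = barrels of light naphtha.
Minimize 195.26x1 + 89.12x2 s.t.:
  111.5x1 + 75.7x2 ≥ 289.1   (octane-barrels)
  114.5x1 ≥ 86.3   (oxygenate mass)
  4.33x1 + 5.04x2 ≥ 11.32   (energy)
  x1, x2 ≥ 0.
Both inputs are positive at the optimum. There the octane-barrels and oxygenate mass constraints are tight.
So MTBE = 0.753712 barrels, light naphtha = 2.70887 barrels.
Cost = 195.26·0.753712 + 89.12·2.70887 = 388.5843.

$388.58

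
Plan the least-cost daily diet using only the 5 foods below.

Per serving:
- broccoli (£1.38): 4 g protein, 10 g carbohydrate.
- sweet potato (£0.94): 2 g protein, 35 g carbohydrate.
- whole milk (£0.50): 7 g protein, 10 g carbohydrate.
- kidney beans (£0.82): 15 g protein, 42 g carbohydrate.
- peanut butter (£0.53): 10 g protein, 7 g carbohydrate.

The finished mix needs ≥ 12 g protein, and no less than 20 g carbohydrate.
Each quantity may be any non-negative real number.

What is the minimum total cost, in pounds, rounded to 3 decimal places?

This is a linear program. Let x1 = servings of broccoli, x2 = servings of sweet potato, x3 = servings of whole milk, x4 = servings of kidney beans, x5 = servings of peanut butter.
Minimise 1.38x1 + 0.94x2 + 0.5x3 + 0.82x4 + 0.53x5 subject to:
  4x1 + 2x2 + 7x3 + 15x4 + 10x5 ≥ 12   (protein)
  10x1 + 35x2 + 10x3 + 42x4 + 7x5 ≥ 20   (carbohydrate)
  x1, x2, x3, x4, x5 ≥ 0.
The optimal basis is {kidney beans, peanut butter}; broccoli, sweet potato, whole milk drop out. Binding constraints: protein and carbohydrate.
That vertex is x4 = 0.3683, x5 = 0.6476.
Total cost: 0.82·0.3683 + 0.53·0.6476 = 0.64523.

£0.645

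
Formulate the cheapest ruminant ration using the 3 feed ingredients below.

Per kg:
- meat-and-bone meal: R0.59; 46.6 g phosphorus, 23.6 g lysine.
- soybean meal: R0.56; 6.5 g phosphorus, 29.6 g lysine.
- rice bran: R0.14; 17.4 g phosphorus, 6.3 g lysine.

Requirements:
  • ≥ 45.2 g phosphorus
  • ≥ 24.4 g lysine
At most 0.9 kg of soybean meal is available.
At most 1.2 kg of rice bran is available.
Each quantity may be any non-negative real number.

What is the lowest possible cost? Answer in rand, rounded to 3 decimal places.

Let x1 = kg of meat-and-bone meal, x2 = kg of soybean meal, x3 = kg of rice bran.
Minimise 0.59x1 + 0.56x2 + 0.14x3 subject to:
  46.6x1 + 6.5x2 + 17.4x3 ≥ 45.2   (phosphorus)
  23.6x1 + 29.6x2 + 6.3x3 ≥ 24.4   (lysine)
  x2 ≤ 0.9
  x3 ≤ 1.2
  x1, x2, x3 ≥ 0.
The optimal mix uses every input. The phosphorus, lysine, the rice bran cap requirements are met with equality.
So meat-and-bone meal = 0.4979 kg, soybean meal = 0.1719 kg, rice bran = 1.2 kg.
Cost = 0.59·0.4979 + 0.56·0.1719 + 0.14·1.2 = 0.55803.

R0.558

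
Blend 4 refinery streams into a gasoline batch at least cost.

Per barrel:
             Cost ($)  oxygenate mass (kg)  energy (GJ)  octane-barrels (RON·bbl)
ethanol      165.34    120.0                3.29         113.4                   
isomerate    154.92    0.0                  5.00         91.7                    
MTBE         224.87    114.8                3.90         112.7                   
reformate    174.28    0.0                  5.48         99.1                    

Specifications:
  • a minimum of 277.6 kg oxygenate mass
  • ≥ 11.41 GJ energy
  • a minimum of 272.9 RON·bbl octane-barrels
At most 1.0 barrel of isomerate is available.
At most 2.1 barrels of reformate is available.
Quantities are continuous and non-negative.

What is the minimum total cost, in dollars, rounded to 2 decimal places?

$500.20

Let x1 = barrels of ethanol, x2 = barrels of isomerate, x3 = barrels of MTBE, x4 = barrels of reformate.
Minimise 165.34x1 + 154.92x2 + 224.87x3 + 174.28x4 with:
  120x1 + 114.8x3 ≥ 277.6   (oxygenate mass)
  3.29x1 + 5x2 + 3.9x3 + 5.48x4 ≥ 11.41   (energy)
  113.4x1 + 91.7x2 + 112.7x3 + 99.1x4 ≥ 272.9   (octane-barrels)
  x2 ≤ 1
  x4 ≤ 2.1
  x1, x2, x3, x4 ≥ 0.
The optimal basis is {ethanol, isomerate}; MTBE, reformate drop out. Binding constraints: oxygenate mass and energy.
So ethanol = 2.31333 barrels, isomerate = 0.759827 barrels.
Cost = 165.34·2.31333 + 154.92·0.759827 = 500.1984.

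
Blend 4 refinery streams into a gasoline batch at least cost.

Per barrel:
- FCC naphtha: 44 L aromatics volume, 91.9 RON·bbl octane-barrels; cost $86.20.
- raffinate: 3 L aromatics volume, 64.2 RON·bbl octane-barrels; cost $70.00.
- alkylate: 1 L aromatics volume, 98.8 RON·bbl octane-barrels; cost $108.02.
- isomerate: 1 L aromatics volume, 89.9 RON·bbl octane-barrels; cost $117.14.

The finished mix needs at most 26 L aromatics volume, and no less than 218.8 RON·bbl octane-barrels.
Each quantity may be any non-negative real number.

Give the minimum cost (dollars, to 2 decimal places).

$231.33

Let x1 = barrels of FCC naphtha, x2 = barrels of raffinate, x3 = barrels of alkylate, x4 = barrels of isomerate.
min 86.2x1 + 70x2 + 108.02x3 + 117.14x4 s.t.:
  44x1 + 3x2 + 1x3 + 1x4 ≤ 26   (aromatics volume)
  91.9x1 + 64.2x2 + 98.8x3 + 89.9x4 ≥ 218.8   (octane-barrels)
  x1, x2, x3, x4 ≥ 0.
The cheapest feasible vertex uses only FCC naphtha, alkylate; raffinate, isomerate are not used. There the aromatics volume and octane-barrels constraints are tight.
Optimal quantities: FCC naphtha = 0.552252 barrels, alkylate = 1.70089 barrels.
Cost = 86.2·0.552252 + 108.02·1.70089 = 231.3343.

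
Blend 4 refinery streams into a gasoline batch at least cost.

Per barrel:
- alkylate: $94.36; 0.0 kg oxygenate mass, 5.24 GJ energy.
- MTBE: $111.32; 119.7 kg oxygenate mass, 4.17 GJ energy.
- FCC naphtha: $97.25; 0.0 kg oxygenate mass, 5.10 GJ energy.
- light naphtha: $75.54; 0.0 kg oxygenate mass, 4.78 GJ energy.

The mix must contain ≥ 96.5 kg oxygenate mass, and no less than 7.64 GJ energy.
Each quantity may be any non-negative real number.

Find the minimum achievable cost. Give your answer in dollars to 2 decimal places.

$157.35

This is a linear program. Let x1 = barrels of alkylate, x2 = barrels of MTBE, x3 = barrels of FCC naphtha, x4 = barrels of light naphtha.
Minimise 94.36x1 + 111.32x2 + 97.25x3 + 75.54x4 s.t.:
  119.7x2 ≥ 96.5   (oxygenate mass)
  5.24x1 + 4.17x2 + 5.1x3 + 4.78x4 ≥ 7.64   (energy)
  x1, x2, x3, x4 ≥ 0.
The cheapest feasible vertex uses only MTBE, light naphtha; alkylate, FCC naphtha are not used. The oxygenate mass and energy requirements are met with equality.
That vertex is x2 = 0.8062, x4 = 0.895.
Hence cost = 111.32·0.8062 + 75.54·0.895 = $157.3545.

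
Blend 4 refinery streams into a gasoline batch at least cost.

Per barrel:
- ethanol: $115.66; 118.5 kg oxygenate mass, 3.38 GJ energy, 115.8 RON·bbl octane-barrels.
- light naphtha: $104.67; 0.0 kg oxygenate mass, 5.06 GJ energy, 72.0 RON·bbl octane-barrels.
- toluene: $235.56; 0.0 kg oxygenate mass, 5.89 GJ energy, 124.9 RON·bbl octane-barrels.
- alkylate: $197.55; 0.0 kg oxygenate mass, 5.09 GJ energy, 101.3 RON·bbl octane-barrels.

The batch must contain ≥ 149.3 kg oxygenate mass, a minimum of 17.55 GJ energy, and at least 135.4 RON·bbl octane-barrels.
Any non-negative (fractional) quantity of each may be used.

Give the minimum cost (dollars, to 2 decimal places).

$420.67

Set it up as a linear program. Let x1 = barrels of ethanol, x2 = barrels of light naphtha, x3 = barrels of toluene, x4 = barrels of alkylate.
Minimise 115.66x1 + 104.67x2 + 235.56x3 + 197.55x4 subject to:
  118.5x1 ≥ 149.3   (oxygenate mass)
  3.38x1 + 5.06x2 + 5.89x3 + 5.09x4 ≥ 17.55   (energy)
  115.8x1 + 72x2 + 124.9x3 + 101.3x4 ≥ 135.4   (octane-barrels)
  x1, x2, x3, x4 ≥ 0.
At the optimum only ethanol, light naphtha are positive (toluene, alkylate = 0). The oxygenate mass and energy requirements are met with equality.
Solving gives x1 = 1.2599, x2 = 2.6268.
Objective = 115.66·1.2599 + 104.67·2.6268 = 420.6672.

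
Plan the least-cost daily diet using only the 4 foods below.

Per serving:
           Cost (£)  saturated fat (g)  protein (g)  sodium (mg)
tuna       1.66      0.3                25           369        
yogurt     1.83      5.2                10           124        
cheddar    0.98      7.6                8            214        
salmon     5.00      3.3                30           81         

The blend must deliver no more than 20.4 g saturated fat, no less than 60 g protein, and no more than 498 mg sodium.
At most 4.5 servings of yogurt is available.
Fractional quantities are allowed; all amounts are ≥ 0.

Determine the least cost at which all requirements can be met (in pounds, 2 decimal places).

£7.21

Let x1 = servings of tuna, x2 = servings of yogurt, x3 = servings of cheddar, x4 = servings of salmon.
Minimise 1.66x1 + 1.83x2 + 0.98x3 + 5x4 s.t.:
  0.3x1 + 5.2x2 + 7.6x3 + 3.3x4 ≤ 20.4   (saturated fat)
  25x1 + 10x2 + 8x3 + 30x4 ≥ 60   (protein)
  369x1 + 124x2 + 214x3 + 81x4 ≤ 498   (sodium)
  x2 ≤ 4.5
  x1, x2, x3, x4 ≥ 0.
The optimal basis is {tuna, salmon}; yogurt, cheddar drop out. Binding constraints: protein and sodium.
Optimal quantities: tuna = 1.1144 servings, salmon = 1.0713 servings.
Hence cost = 1.66·1.1144 + 5·1.0713 = £7.2064.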